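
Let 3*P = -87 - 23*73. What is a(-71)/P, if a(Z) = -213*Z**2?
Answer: 3221199/1766 ≈ 1824.0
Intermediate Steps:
P = -1766/3 (P = (-87 - 23*73)/3 = (-87 - 1679)/3 = (1/3)*(-1766) = -1766/3 ≈ -588.67)
a(-71)/P = (-213*(-71)**2)/(-1766/3) = -213*5041*(-3/1766) = -1073733*(-3/1766) = 3221199/1766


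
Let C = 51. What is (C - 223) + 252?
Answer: 80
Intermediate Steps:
(C - 223) + 252 = (51 - 223) + 252 = -172 + 252 = 80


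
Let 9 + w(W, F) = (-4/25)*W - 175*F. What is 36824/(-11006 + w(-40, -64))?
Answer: 184120/957 ≈ 192.39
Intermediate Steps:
w(W, F) = -9 - 175*F - 4*W/25 (w(W, F) = -9 + ((-4/25)*W - 175*F) = -9 + ((-4*1/25)*W - 175*F) = -9 + (-4*W/25 - 175*F) = -9 + (-175*F - 4*W/25) = -9 - 175*F - 4*W/25)
36824/(-11006 + w(-40, -64)) = 36824/(-11006 + (-9 - 175*(-64) - 4/25*(-40))) = 36824/(-11006 + (-9 + 11200 + 32/5)) = 36824/(-11006 + 55987/5) = 36824/(957/5) = 36824*(5/957) = 184120/957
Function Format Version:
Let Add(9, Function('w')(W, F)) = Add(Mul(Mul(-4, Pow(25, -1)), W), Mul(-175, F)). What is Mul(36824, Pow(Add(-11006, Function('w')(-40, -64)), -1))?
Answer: Rational(184120, 957) ≈ 192.39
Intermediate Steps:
Function('w')(W, F) = Add(-9, Mul(-175, F), Mul(Rational(-4, 25), W)) (Function('w')(W, F) = Add(-9, Add(Mul(Mul(-4, Pow(25, -1)), W), Mul(-175, F))) = Add(-9, Add(Mul(Mul(-4, Rational(1, 25)), W), Mul(-175, F))) = Add(-9, Add(Mul(Rational(-4, 25), W), Mul(-175, F))) = Add(-9, Add(Mul(-175, F), Mul(Rational(-4, 25), W))) = Add(-9, Mul(-175, F), Mul(Rational(-4, 25), W)))
Mul(36824, Pow(Add(-11006, Function('w')(-40, -64)), -1)) = Mul(36824, Pow(Add(-11006, Add(-9, Mul(-175, -64), Mul(Rational(-4, 25), -40))), -1)) = Mul(36824, Pow(Add(-11006, Add(-9, 11200, Rational(32, 5))), -1)) = Mul(36824, Pow(Add(-11006, Rational(55987, 5)), -1)) = Mul(36824, Pow(Rational(957, 5), -1)) = Mul(36824, Rational(5, 957)) = Rational(184120, 957)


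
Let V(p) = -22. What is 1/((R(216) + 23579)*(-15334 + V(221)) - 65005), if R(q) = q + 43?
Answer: -1/366121333 ≈ -2.7313e-9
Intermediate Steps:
R(q) = 43 + q
1/((R(216) + 23579)*(-15334 + V(221)) - 65005) = 1/(((43 + 216) + 23579)*(-15334 - 22) - 65005) = 1/((259 + 23579)*(-15356) - 65005) = 1/(23838*(-15356) - 65005) = 1/(-366056328 - 65005) = 1/(-366121333) = -1/366121333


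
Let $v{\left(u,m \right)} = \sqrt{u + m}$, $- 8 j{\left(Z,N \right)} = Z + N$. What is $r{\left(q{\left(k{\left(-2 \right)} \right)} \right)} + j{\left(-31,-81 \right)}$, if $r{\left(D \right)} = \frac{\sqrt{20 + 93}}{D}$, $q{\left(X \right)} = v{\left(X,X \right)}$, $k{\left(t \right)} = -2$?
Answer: $14 - \frac{i \sqrt{113}}{2} \approx 14.0 - 5.3151 i$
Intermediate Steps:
$j{\left(Z,N \right)} = - \frac{N}{8} - \frac{Z}{8}$ ($j{\left(Z,N \right)} = - \frac{Z + N}{8} = - \frac{N + Z}{8} = - \frac{N}{8} - \frac{Z}{8}$)
$v{\left(u,m \right)} = \sqrt{m + u}$
$q{\left(X \right)} = \sqrt{2} \sqrt{X}$ ($q{\left(X \right)} = \sqrt{X + X} = \sqrt{2 X} = \sqrt{2} \sqrt{X}$)
$r{\left(D \right)} = \frac{\sqrt{113}}{D}$
$r{\left(q{\left(k{\left(-2 \right)} \right)} \right)} + j{\left(-31,-81 \right)} = \frac{\sqrt{113}}{\sqrt{2} \sqrt{-2}} - -14 = \frac{\sqrt{113}}{\sqrt{2} i \sqrt{2}} + \left(\frac{81}{8} + \frac{31}{8}\right) = \frac{\sqrt{113}}{2 i} + 14 = \sqrt{113} \left(- \frac{i}{2}\right) + 14 = - \frac{i \sqrt{113}}{2} + 14 = 14 - \frac{i \sqrt{113}}{2}$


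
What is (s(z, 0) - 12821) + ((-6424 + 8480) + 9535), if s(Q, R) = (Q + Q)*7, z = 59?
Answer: -404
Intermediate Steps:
s(Q, R) = 14*Q (s(Q, R) = (2*Q)*7 = 14*Q)
(s(z, 0) - 12821) + ((-6424 + 8480) + 9535) = (14*59 - 12821) + ((-6424 + 8480) + 9535) = (826 - 12821) + (2056 + 9535) = -11995 + 11591 = -404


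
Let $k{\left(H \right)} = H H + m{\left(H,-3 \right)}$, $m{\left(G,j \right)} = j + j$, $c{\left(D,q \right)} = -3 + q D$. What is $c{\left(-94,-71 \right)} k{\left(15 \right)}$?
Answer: $1460949$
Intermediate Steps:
$c{\left(D,q \right)} = -3 + D q$
$m{\left(G,j \right)} = 2 j$
$k{\left(H \right)} = -6 + H^{2}$ ($k{\left(H \right)} = H H + 2 \left(-3\right) = H^{2} - 6 = -6 + H^{2}$)
$c{\left(-94,-71 \right)} k{\left(15 \right)} = \left(-3 - -6674\right) \left(-6 + 15^{2}\right) = \left(-3 + 6674\right) \left(-6 + 225\right) = 6671 \cdot 219 = 1460949$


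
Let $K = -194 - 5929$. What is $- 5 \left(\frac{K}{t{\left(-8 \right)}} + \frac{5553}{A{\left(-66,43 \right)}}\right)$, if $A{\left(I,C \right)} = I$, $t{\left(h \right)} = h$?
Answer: $- \frac{299745}{88} \approx -3406.2$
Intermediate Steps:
$K = -6123$ ($K = -194 - 5929 = -6123$)
$- 5 \left(\frac{K}{t{\left(-8 \right)}} + \frac{5553}{A{\left(-66,43 \right)}}\right) = - 5 \left(- \frac{6123}{-8} + \frac{5553}{-66}\right) = - 5 \left(\left(-6123\right) \left(- \frac{1}{8}\right) + 5553 \left(- \frac{1}{66}\right)\right) = - 5 \left(\frac{6123}{8} - \frac{1851}{22}\right) = \left(-5\right) \frac{59949}{88} = - \frac{299745}{88}$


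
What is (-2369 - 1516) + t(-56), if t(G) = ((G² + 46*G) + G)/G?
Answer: -3894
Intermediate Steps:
t(G) = (G² + 47*G)/G
(-2369 - 1516) + t(-56) = (-2369 - 1516) + (47 - 56) = -3885 - 9 = -3894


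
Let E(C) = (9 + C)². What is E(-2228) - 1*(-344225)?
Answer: 5268186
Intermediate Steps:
E(-2228) - 1*(-344225) = (9 - 2228)² - 1*(-344225) = (-2219)² + 344225 = 4923961 + 344225 = 5268186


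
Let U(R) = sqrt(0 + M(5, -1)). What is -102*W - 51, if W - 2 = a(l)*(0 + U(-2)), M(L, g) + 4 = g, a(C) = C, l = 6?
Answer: -255 - 612*I*sqrt(5) ≈ -255.0 - 1368.5*I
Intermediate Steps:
M(L, g) = -4 + g
U(R) = I*sqrt(5) (U(R) = sqrt(0 + (-4 - 1)) = sqrt(0 - 5) = sqrt(-5) = I*sqrt(5))
W = 2 + 6*I*sqrt(5) (W = 2 + 6*(0 + I*sqrt(5)) = 2 + 6*(I*sqrt(5)) = 2 + 6*I*sqrt(5) ≈ 2.0 + 13.416*I)
-102*W - 51 = -102*(2 + 6*I*sqrt(5)) - 51 = (-204 - 612*I*sqrt(5)) - 51 = -255 - 612*I*sqrt(5)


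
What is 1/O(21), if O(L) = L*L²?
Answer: 1/9261 ≈ 0.00010798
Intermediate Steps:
O(L) = L³
1/O(21) = 1/(21³) = 1/9261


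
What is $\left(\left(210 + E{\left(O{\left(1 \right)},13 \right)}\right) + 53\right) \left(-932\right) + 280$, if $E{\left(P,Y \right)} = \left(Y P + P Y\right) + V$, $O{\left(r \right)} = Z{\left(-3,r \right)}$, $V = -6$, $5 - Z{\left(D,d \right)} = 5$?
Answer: $-239244$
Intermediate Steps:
$Z{\left(D,d \right)} = 0$ ($Z{\left(D,d \right)} = 5 - 5 = 0$)
$O{\left(r \right)} = 0$
$E{\left(P,Y \right)} = -6 + 2 P Y$ ($E{\left(P,Y \right)} = \left(Y P + P Y\right) - 6 = \left(P Y + P Y\right) - 6 = 2 P Y - 6 = -6 + 2 P Y$)
$\left(\left(210 + E{\left(O{\left(1 \right)},13 \right)}\right) + 53\right) \left(-932\right) + 280 = \left(\left(210 - \left(6 + 0 \cdot 13\right)\right) + 53\right) \left(-932\right) + 280 = \left(\left(210 + \left(-6 + 0\right)\right) + 53\right) \left(-932\right) + 280 = \left(\left(210 - 6\right) + 53\right) \left(-932\right) + 280 = \left(204 + 53\right) \left(-932\right) + 280 = 257 \left(-932\right) + 280 = -239524 + 280 = -239244$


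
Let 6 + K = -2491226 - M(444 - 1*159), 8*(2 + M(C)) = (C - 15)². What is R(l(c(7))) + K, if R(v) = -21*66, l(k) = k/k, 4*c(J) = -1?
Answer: -5003457/2 ≈ -2.5017e+6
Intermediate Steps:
c(J) = -¼ (c(J) = (¼)*(-1) = -¼)
M(C) = -2 + (-15 + C)²/8 (M(C) = -2 + (C - 15)²/8 = -2 + (-15 + C)²/8)
l(k) = 1
K = -5000685/2 (K = -6 + (-2491226 - (-2 + (-15 + (444 - 1*159))²/8)) = -6 + (-2491226 - (-2 + (-15 + (444 - 159))²/8)) = -6 + (-2491226 - (-2 + (-15 + 285)²/8)) = -6 + (-2491226 - (-2 + (⅛)*270²)) = -6 + (-2491226 - (-2 + (⅛)*72900)) = -6 + (-2491226 - (-2 + 18225/2)) = -6 + (-2491226 - 1*18221/2) = -6 + (-2491226 - 18221/2) = -6 - 5000673/2 = -5000685/2 ≈ -2.5003e+6)
R(v) = -1386
R(l(c(7))) + K = -1386 - 5000685/2 = -5003457/2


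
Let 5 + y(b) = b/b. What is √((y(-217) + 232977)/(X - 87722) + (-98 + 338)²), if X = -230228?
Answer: √232913471609386/63590 ≈ 240.00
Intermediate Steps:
y(b) = -4 (y(b) = -5 + b/b = -5 + 1 = -4)
√((y(-217) + 232977)/(X - 87722) + (-98 + 338)²) = √((-4 + 232977)/(-230228 - 87722) + (-98 + 338)²) = √(232973/(-317950) + 240²) = √(232973*(-1/317950) + 57600) = √(-232973/317950 + 57600) = √(18313687027/317950) = √232913471609386/63590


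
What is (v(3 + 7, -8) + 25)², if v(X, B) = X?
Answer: 1225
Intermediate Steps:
(v(3 + 7, -8) + 25)² = ((3 + 7) + 25)² = (10 + 25)² = 35² = 1225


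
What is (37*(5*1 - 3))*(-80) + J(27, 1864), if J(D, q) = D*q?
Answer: 44408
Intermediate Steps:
(37*(5*1 - 3))*(-80) + J(27, 1864) = (37*(5*1 - 3))*(-80) + 27*1864 = (37*(5 - 3))*(-80) + 50328 = (37*2)*(-80) + 50328 = 74*(-80) + 50328 = -5920 + 50328 = 44408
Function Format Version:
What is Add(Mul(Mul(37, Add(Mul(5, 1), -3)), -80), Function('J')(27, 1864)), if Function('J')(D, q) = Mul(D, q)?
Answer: 44408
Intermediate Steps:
Add(Mul(Mul(37, Add(Mul(5, 1), -3)), -80), Function('J')(27, 1864)) = Add(Mul(Mul(37, Add(Mul(5, 1), -3)), -80), Mul(27, 1864)) = Add(Mul(Mul(37, Add(5, -3)), -80), 50328) = Add(Mul(Mul(37, 2), -80), 50328) = Add(Mul(74, -80), 50328) = Add(-5920, 50328) = 44408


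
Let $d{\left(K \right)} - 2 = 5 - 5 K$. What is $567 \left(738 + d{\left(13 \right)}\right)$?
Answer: $385560$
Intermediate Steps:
$d{\left(K \right)} = 7 - 5 K$ ($d{\left(K \right)} = 2 - \left(-5 + 5 K\right) = 7 - 5 K$)
$567 \left(738 + d{\left(13 \right)}\right) = 567 \left(738 + \left(7 - 65\right)\right) = 567 \left(738 - 58\right) = 567 \cdot 680 = 385560$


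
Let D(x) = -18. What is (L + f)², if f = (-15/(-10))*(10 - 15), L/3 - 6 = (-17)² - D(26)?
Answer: 3470769/4 ≈ 8.6769e+5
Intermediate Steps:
L = 939 (L = 18 + 3*((-17)² - 1*(-18)) = 18 + 3*(289 + 18) = 18 + 3*307 = 18 + 921 = 939)
f = -15/2 (f = -15*(-⅒)*(-5) = (3/2)*(-5) = -15/2 ≈ -7.5000)
(L + f)² = (939 - 15/2)² = (1863/2)² = 3470769/4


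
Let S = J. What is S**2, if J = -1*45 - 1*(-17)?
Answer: 784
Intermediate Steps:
J = -28 (J = -45 + 17 = -28)
S = -28
S**2 = (-28)**2 = 784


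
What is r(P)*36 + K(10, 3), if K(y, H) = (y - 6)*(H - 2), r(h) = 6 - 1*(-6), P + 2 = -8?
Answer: 436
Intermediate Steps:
P = -10 (P = -2 - 8 = -10)
r(h) = 12 (r(h) = 6 + 6 = 12)
K(y, H) = (-6 + y)*(-2 + H)
r(P)*36 + K(10, 3) = 12*36 + (12 - 6*3 - 2*10 + 3*10) = 432 + (12 - 18 - 20 + 30) = 432 + 4 = 436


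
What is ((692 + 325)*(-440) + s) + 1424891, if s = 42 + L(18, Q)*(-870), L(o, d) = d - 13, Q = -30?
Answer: 1014863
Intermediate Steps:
L(o, d) = -13 + d
s = 37452 (s = 42 + (-13 - 30)*(-870) = 42 - 43*(-870) = 42 + 37410 = 37452)
((692 + 325)*(-440) + s) + 1424891 = ((692 + 325)*(-440) + 37452) + 1424891 = (1017*(-440) + 37452) + 1424891 = (-447480 + 37452) + 1424891 = -410028 + 1424891 = 1014863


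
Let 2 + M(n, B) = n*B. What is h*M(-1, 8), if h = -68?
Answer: 680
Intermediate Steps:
M(n, B) = -2 + B*n (M(n, B) = -2 + n*B = -2 + B*n)
h*M(-1, 8) = -68*(-2 + 8*(-1)) = -68*(-2 - 8) = -68*(-10) = 680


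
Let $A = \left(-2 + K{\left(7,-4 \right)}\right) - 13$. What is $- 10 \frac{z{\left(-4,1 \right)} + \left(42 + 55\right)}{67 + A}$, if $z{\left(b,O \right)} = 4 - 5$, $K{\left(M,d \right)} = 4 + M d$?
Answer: $- \frac{240}{7} \approx -34.286$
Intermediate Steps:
$z{\left(b,O \right)} = -1$
$A = -39$ ($A = \left(-2 + \left(4 + 7 \left(-4\right)\right)\right) - 13 = \left(-2 + \left(4 - 28\right)\right) - 13 = \left(-2 - 24\right) - 13 = -26 - 13 = -39$)
$- 10 \frac{z{\left(-4,1 \right)} + \left(42 + 55\right)}{67 + A} = - 10 \frac{-1 + \left(42 + 55\right)}{67 - 39} = - 10 \frac{-1 + 97}{28} = - 10 \cdot 96 \cdot \frac{1}{28} = \left(-10\right) \frac{24}{7} = - \frac{240}{7}$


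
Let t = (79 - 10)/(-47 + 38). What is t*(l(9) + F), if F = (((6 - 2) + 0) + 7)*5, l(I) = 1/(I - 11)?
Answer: -2507/6 ≈ -417.83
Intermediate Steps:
t = -23/3 (t = 69/(-9) = 69*(-⅑) = -23/3 ≈ -7.6667)
l(I) = 1/(-11 + I)
F = 55 (F = ((4 + 0) + 7)*5 = (4 + 7)*5 = 11*5 = 55)
t*(l(9) + F) = -23*(1/(-11 + 9) + 55)/3 = -23*(1/(-2) + 55)/3 = -23*(-½ + 55)/3 = -23/3*109/2 = -2507/6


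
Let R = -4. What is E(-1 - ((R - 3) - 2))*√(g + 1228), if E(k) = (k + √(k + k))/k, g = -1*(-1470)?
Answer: 3*√2698/2 ≈ 77.913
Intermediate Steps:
g = 1470
E(k) = (k + √2*√k)/k (E(k) = (k + √(2*k))/k = (k + √2*√k)/k)
E(-1 - ((R - 3) - 2))*√(g + 1228) = (1 + √2/√(-1 - ((-4 - 3) - 2)))*√(1470 + 1228) = (1 + √2/√(-1 - (-7 - 2)))*√2698 = (1 + √2/√(-1 - 1*(-9)))*√2698 = (1 + √2/√(-1 + 9))*√2698 = (1 + √2/√8)*√2698 = (1 + √2*(√2/4))*√2698 = (1 + ½)*√2698 = 3*√2698/2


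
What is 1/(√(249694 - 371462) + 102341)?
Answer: 102341/10473802049 - 2*I*√30442/10473802049 ≈ 9.7711e-6 - 3.3317e-8*I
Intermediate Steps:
1/(√(249694 - 371462) + 102341) = 1/(√(-121768) + 102341) = 1/(2*I*√30442 + 102341) = 1/(102341 + 2*I*√30442)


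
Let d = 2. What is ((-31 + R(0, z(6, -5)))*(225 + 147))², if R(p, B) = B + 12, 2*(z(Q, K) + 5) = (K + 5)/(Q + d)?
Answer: 79709184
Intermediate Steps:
z(Q, K) = -5 + (5 + K)/(2*(2 + Q)) (z(Q, K) = -5 + ((K + 5)/(Q + 2))/2 = -5 + ((5 + K)/(2 + Q))/2 = -5 + (5 + K)/(2*(2 + Q)))
R(p, B) = 12 + B
((-31 + R(0, z(6, -5)))*(225 + 147))² = ((-31 + (12 + (-15 - 5 - 10*6)/(2*(2 + 6))))*(225 + 147))² = ((-31 + (12 + (½)*(-15 - 5 - 60)/8))*372)² = ((-31 + (12 + (½)*(⅛)*(-80)))*372)² = ((-31 + (12 - 5))*372)² = ((-31 + 7)*372)² = (-24*372)² = (-8928)² = 79709184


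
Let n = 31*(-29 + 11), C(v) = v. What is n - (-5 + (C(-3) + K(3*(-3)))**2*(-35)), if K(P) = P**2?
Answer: 212387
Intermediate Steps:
n = -558 (n = 31*(-18) = -558)
n - (-5 + (C(-3) + K(3*(-3)))**2*(-35)) = -558 - (-5 + (-3 + (3*(-3))**2)**2*(-35)) = -558 - (-5 + (-3 + (-9)**2)**2*(-35)) = -558 - (-5 + (-3 + 81)**2*(-35)) = -558 - (-5 + 78**2*(-35)) = -558 - (-5 + 6084*(-35)) = -558 - (-5 - 212940) = -558 - 1*(-212945) = -558 + 212945 = 212387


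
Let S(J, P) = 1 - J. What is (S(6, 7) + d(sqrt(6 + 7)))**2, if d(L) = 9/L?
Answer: 406/13 - 90*sqrt(13)/13 ≈ 6.2693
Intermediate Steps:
(S(6, 7) + d(sqrt(6 + 7)))**2 = ((1 - 1*6) + 9/(sqrt(6 + 7)))**2 = ((1 - 6) + 9/(sqrt(13)))**2 = (-5 + 9*(sqrt(13)/13))**2 = (-5 + 9*sqrt(13)/13)**2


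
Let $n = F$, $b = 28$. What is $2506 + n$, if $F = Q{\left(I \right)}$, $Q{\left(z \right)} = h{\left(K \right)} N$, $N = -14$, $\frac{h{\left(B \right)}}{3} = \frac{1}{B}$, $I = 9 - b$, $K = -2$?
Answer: $2527$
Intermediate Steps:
$I = -19$ ($I = 9 - 28 = -19$)
$h{\left(B \right)} = \frac{3}{B}$
$Q{\left(z \right)} = 21$ ($Q{\left(z \right)} = \frac{3}{-2} \left(-14\right) = 3 \left(- \frac{1}{2}\right) \left(-14\right) = \left(- \frac{3}{2}\right) \left(-14\right) = 21$)
$F = 21$
$n = 21$
$2506 + n = 2506 + 21 = 2527$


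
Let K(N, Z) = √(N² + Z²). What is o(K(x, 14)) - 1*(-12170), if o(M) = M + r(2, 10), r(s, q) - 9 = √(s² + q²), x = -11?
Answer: 12179 + √317 + 2*√26 ≈ 12207.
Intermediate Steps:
r(s, q) = 9 + √(q² + s²) (r(s, q) = 9 + √(s² + q²) = 9 + √(q² + s²))
o(M) = 9 + M + 2*√26 (o(M) = M + (9 + √(10² + 2²)) = M + (9 + √(100 + 4)) = M + (9 + √104) = M + (9 + 2*√26) = 9 + M + 2*√26)
o(K(x, 14)) - 1*(-12170) = (9 + √((-11)² + 14²) + 2*√26) - 1*(-12170) = (9 + √(121 + 196) + 2*√26) + 12170 = (9 + √317 + 2*√26) + 12170 = 12179 + √317 + 2*√26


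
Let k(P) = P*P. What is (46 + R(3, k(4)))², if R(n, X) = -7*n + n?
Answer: 784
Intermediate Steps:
k(P) = P²
R(n, X) = -6*n
(46 + R(3, k(4)))² = (46 - 6*3)² = (46 - 18)² = 28² = 784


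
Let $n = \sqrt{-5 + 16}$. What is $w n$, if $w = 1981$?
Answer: $1981 \sqrt{11} \approx 6570.2$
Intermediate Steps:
$n = \sqrt{11} \approx 3.3166$
$w n = 1981 \sqrt{11}$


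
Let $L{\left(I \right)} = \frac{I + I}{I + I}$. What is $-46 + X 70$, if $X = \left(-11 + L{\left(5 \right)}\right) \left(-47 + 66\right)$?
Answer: $-13346$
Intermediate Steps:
$L{\left(I \right)} = 1$ ($L{\left(I \right)} = \frac{2 I}{2 I} = 2 I \frac{1}{2 I} = 1$)
$X = -190$ ($X = \left(-11 + 1\right) \left(-47 + 66\right) = \left(-10\right) 19 = -190$)
$-46 + X 70 = -46 - 13300 = -13346$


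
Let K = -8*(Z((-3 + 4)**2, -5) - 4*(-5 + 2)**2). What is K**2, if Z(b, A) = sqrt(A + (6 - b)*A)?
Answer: 81024 - 4608*I*sqrt(30) ≈ 81024.0 - 25239.0*I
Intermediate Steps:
Z(b, A) = sqrt(A + A*(6 - b))
K = 288 - 8*I*sqrt(30) (K = -8*(sqrt(-5*(7 - (-3 + 4)**2)) - 4*(-5 + 2)**2) = -8*(sqrt(-5*(7 - 1*1**2)) - 4*(-3)**2) = -8*(sqrt(-5*(7 - 1*1)) - 4*9) = -8*(sqrt(-5*(7 - 1)) - 36) = -8*(sqrt(-5*6) - 36) = -8*(sqrt(-30) - 36) = -8*(I*sqrt(30) - 36) = -8*(-36 + I*sqrt(30)) = 288 - 8*I*sqrt(30) ≈ 288.0 - 43.818*I)
K**2 = (288 - 8*I*sqrt(30))**2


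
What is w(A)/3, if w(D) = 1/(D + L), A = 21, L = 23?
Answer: 1/132 ≈ 0.0075758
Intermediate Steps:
w(D) = 1/(23 + D) (w(D) = 1/(D + 23) = 1/(23 + D))
w(A)/3 = 1/(3*(23 + 21)) = (⅓)/44 = (⅓)*(1/44) = 1/132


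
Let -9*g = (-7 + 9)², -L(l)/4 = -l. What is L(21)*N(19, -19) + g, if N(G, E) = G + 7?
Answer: 19652/9 ≈ 2183.6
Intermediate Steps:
L(l) = 4*l (L(l) = -(-4)*l = 4*l)
g = -4/9 (g = -(-7 + 9)²/9 = -⅑*2² = -⅑*4 = -4/9 ≈ -0.44444)
N(G, E) = 7 + G
L(21)*N(19, -19) + g = (4*21)*(7 + 19) - 4/9 = 84*26 - 4/9 = 2184 - 4/9 = 19652/9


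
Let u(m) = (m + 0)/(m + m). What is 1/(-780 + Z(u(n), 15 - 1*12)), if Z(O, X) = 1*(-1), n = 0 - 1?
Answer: -1/781 ≈ -0.0012804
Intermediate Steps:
n = -1
u(m) = ½ (u(m) = m/((2*m)) = m*(1/(2*m)) = ½)
Z(O, X) = -1
1/(-780 + Z(u(n), 15 - 1*12)) = 1/(-780 - 1) = 1/(-781) = -1/781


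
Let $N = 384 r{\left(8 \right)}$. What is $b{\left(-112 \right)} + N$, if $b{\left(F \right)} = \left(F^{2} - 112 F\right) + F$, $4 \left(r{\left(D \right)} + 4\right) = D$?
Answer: $24208$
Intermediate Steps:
$r{\left(D \right)} = -4 + \frac{D}{4}$
$b{\left(F \right)} = F^{2} - 111 F$
$N = -768$ ($N = 384 \left(-4 + \frac{1}{4} \cdot 8\right) = 384 \left(-4 + 2\right) = 384 \left(-2\right) = -768$)
$b{\left(-112 \right)} + N = - 112 \left(-111 - 112\right) - 768 = \left(-112\right) \left(-223\right) - 768 = 24976 - 768 = 24208$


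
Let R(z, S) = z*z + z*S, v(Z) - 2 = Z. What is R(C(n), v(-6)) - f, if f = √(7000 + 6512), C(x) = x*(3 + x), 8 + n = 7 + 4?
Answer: 252 - 2*√3378 ≈ 135.76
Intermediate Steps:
v(Z) = 2 + Z
n = 3 (n = -8 + (7 + 4) = -8 + 11 = 3)
R(z, S) = z² + S*z
f = 2*√3378 (f = √13512 = 2*√3378 ≈ 116.24)
R(C(n), v(-6)) - f = (3*(3 + 3))*((2 - 6) + 3*(3 + 3)) - 2*√3378 = (3*6)*(-4 + 3*6) - 2*√3378 = 18*(-4 + 18) - 2*√3378 = 18*14 - 2*√3378 = 252 - 2*√3378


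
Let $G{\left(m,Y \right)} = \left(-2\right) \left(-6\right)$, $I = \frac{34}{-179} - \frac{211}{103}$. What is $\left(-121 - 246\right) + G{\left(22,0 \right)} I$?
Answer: $- \frac{7261631}{18437} \approx -393.86$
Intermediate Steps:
$I = - \frac{41271}{18437}$ ($I = 34 \left(- \frac{1}{179}\right) - \frac{211}{103} = - \frac{34}{179} - \frac{211}{103} = - \frac{41271}{18437} \approx -2.2385$)
$G{\left(m,Y \right)} = 12$
$\left(-121 - 246\right) + G{\left(22,0 \right)} I = \left(-121 - 246\right) + 12 \left(- \frac{41271}{18437}\right) = -367 - \frac{495252}{18437} = - \frac{7261631}{18437}$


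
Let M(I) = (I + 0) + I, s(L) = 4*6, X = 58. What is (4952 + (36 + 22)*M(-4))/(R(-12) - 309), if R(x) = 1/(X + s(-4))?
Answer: -368016/25337 ≈ -14.525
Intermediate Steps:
s(L) = 24
M(I) = 2*I (M(I) = I + I = 2*I)
R(x) = 1/82 (R(x) = 1/(58 + 24) = 1/82)
(4952 + (36 + 22)*M(-4))/(R(-12) - 309) = (4952 + (36 + 22)*(2*(-4)))/(1/82 - 309) = (4952 + 58*(-8))/(-25337/82) = (4952 - 464)*(-82/25337) = 4488*(-82/25337) = -368016/25337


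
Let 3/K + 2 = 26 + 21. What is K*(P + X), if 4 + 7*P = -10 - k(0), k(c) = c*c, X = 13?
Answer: 11/15 ≈ 0.73333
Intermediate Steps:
k(c) = c²
P = -2 (P = -4/7 + (-10 - 1*0²)/7 = -4/7 + (-10 - 1*0)/7 = -4/7 + (-10 + 0)/7 = -4/7 + (⅐)*(-10) = -4/7 - 10/7 = -2)
K = 1/15 (K = 3/(-2 + (26 + 21)) = 3/(-2 + 47) = 3/45 = 3*(1/45) = 1/15 ≈ 0.066667)
K*(P + X) = (-2 + 13)/15 = (1/15)*11 = 11/15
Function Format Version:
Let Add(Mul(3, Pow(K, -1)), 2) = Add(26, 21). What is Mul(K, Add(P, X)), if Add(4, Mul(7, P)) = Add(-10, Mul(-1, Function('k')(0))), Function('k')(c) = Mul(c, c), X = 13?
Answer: Rational(11, 15) ≈ 0.73333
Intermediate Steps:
Function('k')(c) = Pow(c, 2)
P = -2 (P = Add(Rational(-4, 7), Mul(Rational(1, 7), Add(-10, Mul(-1, Pow(0, 2))))) = Add(Rational(-4, 7), Mul(Rational(1, 7), Add(-10, Mul(-1, 0)))) = Add(Rational(-4, 7), Mul(Rational(1, 7), Add(-10, 0))) = Add(Rational(-4, 7), Mul(Rational(1, 7), -10)) = Add(Rational(-4, 7), Rational(-10, 7)) = -2)
K = Rational(1, 15) (K = Mul(3, Pow(Add(-2, Add(26, 21)), -1)) = Mul(3, Pow(Add(-2, 47), -1)) = Mul(3, Pow(45, -1)) = Mul(3, Rational(1, 45)) = Rational(1, 15) ≈ 0.066667)
Mul(K, Add(P, X)) = Mul(Rational(1, 15), Add(-2, 13)) = Mul(Rational(1, 15), 11) = Rational(11, 15)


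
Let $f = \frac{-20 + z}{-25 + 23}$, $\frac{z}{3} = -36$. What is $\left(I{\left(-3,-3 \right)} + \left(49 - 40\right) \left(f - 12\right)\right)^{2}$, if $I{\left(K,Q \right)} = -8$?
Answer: $211600$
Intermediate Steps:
$z = -108$ ($z = 3 \left(-36\right) = -108$)
$f = 64$ ($f = \frac{-20 - 108}{-25 + 23} = - \frac{128}{-2} = \left(-128\right) \left(- \frac{1}{2}\right) = 64$)
$\left(I{\left(-3,-3 \right)} + \left(49 - 40\right) \left(f - 12\right)\right)^{2} = \left(-8 + \left(49 - 40\right) \left(64 - 12\right)\right)^{2} = \left(-8 + 9 \cdot 52\right)^{2} = \left(-8 + 468\right)^{2} = 460^{2} = 211600$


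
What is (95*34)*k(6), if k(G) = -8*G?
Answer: -155040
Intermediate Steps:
(95*34)*k(6) = (95*34)*(-8*6) = 3230*(-48) = -155040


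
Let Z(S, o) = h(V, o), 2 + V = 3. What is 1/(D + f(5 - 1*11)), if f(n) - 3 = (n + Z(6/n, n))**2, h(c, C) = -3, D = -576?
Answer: -1/492 ≈ -0.0020325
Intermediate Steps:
V = 1 (V = -2 + 3 = 1)
Z(S, o) = -3
f(n) = 3 + (-3 + n)**2 (f(n) = 3 + (n - 3)**2 = 3 + (-3 + n)**2)
1/(D + f(5 - 1*11)) = 1/(-576 + (3 + (-3 + (5 - 1*11))**2)) = 1/(-576 + (3 + (-3 + (5 - 11))**2)) = 1/(-576 + (3 + (-3 - 6)**2)) = 1/(-576 + (3 + (-9)**2)) = 1/(-576 + (3 + 81)) = 1/(-576 + 84) = 1/(-492) = -1/492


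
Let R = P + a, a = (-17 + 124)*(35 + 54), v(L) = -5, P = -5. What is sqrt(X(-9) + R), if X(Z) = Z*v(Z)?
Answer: sqrt(9563) ≈ 97.791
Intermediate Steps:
a = 9523 (a = 107*89 = 9523)
X(Z) = -5*Z (X(Z) = Z*(-5) = -5*Z)
R = 9518 (R = -5 + 9523 = 9518)
sqrt(X(-9) + R) = sqrt(-5*(-9) + 9518) = sqrt(45 + 9518) = sqrt(9563)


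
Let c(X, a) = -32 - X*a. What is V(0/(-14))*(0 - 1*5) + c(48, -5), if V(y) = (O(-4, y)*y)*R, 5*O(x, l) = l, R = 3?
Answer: 208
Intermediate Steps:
O(x, l) = l/5
V(y) = 3*y²/5 (V(y) = ((y/5)*y)*3 = (y²/5)*3 = 3*y²/5)
c(X, a) = -32 - X*a
V(0/(-14))*(0 - 1*5) + c(48, -5) = (3*(0/(-14))²/5)*(0 - 1*5) + (-32 - 1*48*(-5)) = (3*(0*(-1/14))²/5)*(0 - 5) + (-32 + 240) = ((⅗)*0²)*(-5) + 208 = ((⅗)*0)*(-5) + 208 = 0*(-5) + 208 = 0 + 208 = 208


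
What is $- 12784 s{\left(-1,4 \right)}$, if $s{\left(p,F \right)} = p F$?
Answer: $51136$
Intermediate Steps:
$s{\left(p,F \right)} = F p$
$- 12784 s{\left(-1,4 \right)} = - 12784 \cdot 4 \left(-1\right) = \left(-12784\right) \left(-4\right) = 51136$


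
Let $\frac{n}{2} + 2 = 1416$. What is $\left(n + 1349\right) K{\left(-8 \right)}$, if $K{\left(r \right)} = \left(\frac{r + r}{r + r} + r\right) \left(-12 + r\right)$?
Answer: $584780$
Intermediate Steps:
$n = 2828$ ($n = -4 + 2 \cdot 1416 = -4 + 2832 = 2828$)
$K{\left(r \right)} = \left(1 + r\right) \left(-12 + r\right)$ ($K{\left(r \right)} = \left(\frac{2 r}{2 r} + r\right) \left(-12 + r\right) = \left(2 r \frac{1}{2 r} + r\right) \left(-12 + r\right) = \left(1 + r\right) \left(-12 + r\right)$)
$\left(n + 1349\right) K{\left(-8 \right)} = \left(2828 + 1349\right) \left(-12 + \left(-8\right)^{2} - -88\right) = 4177 \left(-12 + 64 + 88\right) = 4177 \cdot 140 = 584780$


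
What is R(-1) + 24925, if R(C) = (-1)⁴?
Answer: 24926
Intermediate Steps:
R(C) = 1
R(-1) + 24925 = 1 + 24925 = 24926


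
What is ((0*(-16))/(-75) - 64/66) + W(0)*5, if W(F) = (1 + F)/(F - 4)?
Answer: -293/132 ≈ -2.2197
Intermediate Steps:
W(F) = (1 + F)/(-4 + F)
((0*(-16))/(-75) - 64/66) + W(0)*5 = ((0*(-16))/(-75) - 64/66) + ((1 + 0)/(-4 + 0))*5 = (0*(-1/75) - 64*1/66) + (1/(-4))*5 = (0 - 32/33) - ¼*1*5 = -32/33 - ¼*5 = -32/33 - 5/4 = -293/132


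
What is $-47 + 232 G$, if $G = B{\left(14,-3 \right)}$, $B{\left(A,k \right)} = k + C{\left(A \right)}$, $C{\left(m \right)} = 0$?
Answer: $-743$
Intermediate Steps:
$B{\left(A,k \right)} = k$ ($B{\left(A,k \right)} = k + 0 = k$)
$G = -3$
$-47 + 232 G = -47 + 232 \left(-3\right) = -47 - 696 = -743$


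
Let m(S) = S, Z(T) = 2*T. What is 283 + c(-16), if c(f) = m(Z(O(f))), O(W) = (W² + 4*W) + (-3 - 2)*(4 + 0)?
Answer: 627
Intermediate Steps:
O(W) = -20 + W² + 4*W (O(W) = (W² + 4*W) - 5*4 = (W² + 4*W) - 20 = -20 + W² + 4*W)
c(f) = -40 + 2*f² + 8*f (c(f) = 2*(-20 + f² + 4*f) = -40 + 2*f² + 8*f)
283 + c(-16) = 283 + (-40 + 2*(-16)² + 8*(-16)) = 283 + (-40 + 2*256 - 128) = 283 + (-40 + 512 - 128) = 283 + 344 = 627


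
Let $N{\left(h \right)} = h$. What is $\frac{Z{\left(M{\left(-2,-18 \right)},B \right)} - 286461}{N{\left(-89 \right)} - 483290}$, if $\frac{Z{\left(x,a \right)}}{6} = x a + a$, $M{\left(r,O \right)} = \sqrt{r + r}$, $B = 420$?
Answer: $\frac{283941}{483379} - \frac{5040 i}{483379} \approx 0.58741 - 0.010427 i$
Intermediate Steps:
$M{\left(r,O \right)} = \sqrt{2} \sqrt{r}$ ($M{\left(r,O \right)} = \sqrt{2 r} = \sqrt{2} \sqrt{r}$)
$Z{\left(x,a \right)} = 6 a + 6 a x$ ($Z{\left(x,a \right)} = 6 \left(x a + a\right) = 6 \left(a x + a\right) = 6 \left(a + a x\right) = 6 a + 6 a x$)
$\frac{Z{\left(M{\left(-2,-18 \right)},B \right)} - 286461}{N{\left(-89 \right)} - 483290} = \frac{6 \cdot 420 \left(1 + \sqrt{2} \sqrt{-2}\right) - 286461}{-89 - 483290} = \frac{6 \cdot 420 \left(1 + \sqrt{2} i \sqrt{2}\right) - 286461}{-483379} = \left(6 \cdot 420 \left(1 + 2 i\right) - 286461\right) \left(- \frac{1}{483379}\right) = \left(\left(2520 + 5040 i\right) - 286461\right) \left(- \frac{1}{483379}\right) = \left(-283941 + 5040 i\right) \left(- \frac{1}{483379}\right) = \frac{283941}{483379} - \frac{5040 i}{483379}$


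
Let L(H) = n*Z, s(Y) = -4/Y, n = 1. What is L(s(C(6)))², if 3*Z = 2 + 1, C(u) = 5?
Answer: 1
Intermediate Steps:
Z = 1 (Z = (2 + 1)/3 = (⅓)*3 = 1)
L(H) = 1 (L(H) = 1*1 = 1)
L(s(C(6)))² = 1² = 1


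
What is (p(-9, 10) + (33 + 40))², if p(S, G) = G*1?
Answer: 6889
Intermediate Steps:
p(S, G) = G
(p(-9, 10) + (33 + 40))² = (10 + (33 + 40))² = (10 + 73)² = 83² = 6889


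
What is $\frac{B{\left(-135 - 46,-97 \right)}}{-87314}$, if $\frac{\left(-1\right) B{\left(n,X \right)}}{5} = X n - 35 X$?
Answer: $\frac{52380}{43657} \approx 1.1998$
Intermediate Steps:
$B{\left(n,X \right)} = 175 X - 5 X n$ ($B{\left(n,X \right)} = - 5 \left(X n - 35 X\right) = - 5 \left(- 35 X + X n\right) = 175 X - 5 X n$)
$\frac{B{\left(-135 - 46,-97 \right)}}{-87314} = \frac{5 \left(-97\right) \left(35 - \left(-135 - 46\right)\right)}{-87314} = 5 \left(-97\right) \left(35 - \left(-135 - 46\right)\right) \left(- \frac{1}{87314}\right) = 5 \left(-97\right) \left(35 - -181\right) \left(- \frac{1}{87314}\right) = 5 \left(-97\right) \left(35 + 181\right) \left(- \frac{1}{87314}\right) = 5 \left(-97\right) 216 \left(- \frac{1}{87314}\right) = \left(-104760\right) \left(- \frac{1}{87314}\right) = \frac{52380}{43657}$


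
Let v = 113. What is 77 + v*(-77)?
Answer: -8624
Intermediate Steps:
77 + v*(-77) = 77 + 113*(-77) = 77 - 8701 = -8624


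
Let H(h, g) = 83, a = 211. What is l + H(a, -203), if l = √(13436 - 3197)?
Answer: 83 + √10239 ≈ 184.19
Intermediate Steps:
l = √10239 ≈ 101.19
l + H(a, -203) = √10239 + 83 = 83 + √10239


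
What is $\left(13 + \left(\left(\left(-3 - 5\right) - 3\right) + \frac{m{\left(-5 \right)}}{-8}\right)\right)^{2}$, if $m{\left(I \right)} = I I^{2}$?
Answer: $\frac{19881}{64} \approx 310.64$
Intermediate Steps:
$m{\left(I \right)} = I^{3}$
$\left(13 + \left(\left(\left(-3 - 5\right) - 3\right) + \frac{m{\left(-5 \right)}}{-8}\right)\right)^{2} = \left(13 + \left(\left(\left(-3 - 5\right) - 3\right) + \frac{\left(-5\right)^{3}}{-8}\right)\right)^{2} = \left(13 - - \frac{37}{8}\right)^{2} = \left(13 + \left(\left(-8 - 3\right) + \frac{125}{8}\right)\right)^{2} = \left(13 + \left(-11 + \frac{125}{8}\right)\right)^{2} = \left(13 + \frac{37}{8}\right)^{2} = \left(\frac{141}{8}\right)^{2} = \frac{19881}{64}$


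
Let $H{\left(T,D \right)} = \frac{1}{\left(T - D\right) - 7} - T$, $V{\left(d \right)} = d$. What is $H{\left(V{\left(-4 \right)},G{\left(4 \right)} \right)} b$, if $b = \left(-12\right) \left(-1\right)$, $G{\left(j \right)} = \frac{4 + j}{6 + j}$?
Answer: $\frac{2772}{59} \approx 46.983$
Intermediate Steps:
$G{\left(j \right)} = \frac{4 + j}{6 + j}$
$b = 12$
$H{\left(T,D \right)} = \frac{1}{-7 + T - D} - T$
$H{\left(V{\left(-4 \right)},G{\left(4 \right)} \right)} b = \frac{-1 + \left(-4\right)^{2} - -28 - \frac{4 + 4}{6 + 4} \left(-4\right)}{7 + \frac{4 + 4}{6 + 4} - -4} \cdot 12 = \frac{-1 + 16 + 28 - \frac{1}{10} \cdot 8 \left(-4\right)}{7 + \frac{1}{10} \cdot 8 + 4} \cdot 12 = \frac{-1 + 16 + 28 - \frac{4}{5} \left(-4\right)}{7 + \frac{4}{5} + 4} \cdot 12 = \frac{-1 + 16 + 28 + \frac{16}{5}}{\frac{59}{5}} \cdot 12 = \frac{5}{59} \cdot \frac{231}{5} \cdot 12 = \frac{231}{59} \cdot 12 = \frac{2772}{59}$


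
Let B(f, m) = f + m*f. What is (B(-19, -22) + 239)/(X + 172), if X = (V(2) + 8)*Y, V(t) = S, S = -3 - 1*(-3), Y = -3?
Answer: 319/74 ≈ 4.3108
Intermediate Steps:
B(f, m) = f + f*m
S = 0 (S = -3 + 3 = 0)
V(t) = 0
X = -24 (X = (0 + 8)*(-3) = 8*(-3) = -24)
(B(-19, -22) + 239)/(X + 172) = (-19*(1 - 22) + 239)/(-24 + 172) = (-19*(-21) + 239)/148 = (399 + 239)*(1/148) = 638*(1/148) = 319/74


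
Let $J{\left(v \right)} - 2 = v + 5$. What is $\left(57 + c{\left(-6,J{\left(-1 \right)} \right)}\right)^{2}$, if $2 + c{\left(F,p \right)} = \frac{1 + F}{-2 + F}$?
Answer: $\frac{198025}{64} \approx 3094.1$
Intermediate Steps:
$J{\left(v \right)} = 7 + v$ ($J{\left(v \right)} = 2 + \left(v + 5\right) = 2 + \left(5 + v\right) = 7 + v$)
$c{\left(F,p \right)} = -2 + \frac{1 + F}{-2 + F}$
$\left(57 + c{\left(-6,J{\left(-1 \right)} \right)}\right)^{2} = \left(57 + \frac{5 - -6}{-2 - 6}\right)^{2} = \left(57 + \frac{5 + 6}{-8}\right)^{2} = \left(57 - \frac{11}{8}\right)^{2} = \left(\frac{445}{8}\right)^{2} = \frac{198025}{64}$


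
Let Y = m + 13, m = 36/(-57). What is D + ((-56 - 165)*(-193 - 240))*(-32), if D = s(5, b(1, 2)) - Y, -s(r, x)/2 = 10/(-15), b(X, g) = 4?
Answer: -174544661/57 ≈ -3.0622e+6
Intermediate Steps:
m = -12/19 (m = 36*(-1/57) = -12/19 ≈ -0.63158)
s(r, x) = 4/3 (s(r, x) = -20/(-15) = -20*(-1)/15 = -2*(-⅔) = 4/3)
Y = 235/19 (Y = -12/19 + 13 = 235/19 ≈ 12.368)
D = -629/57 (D = 4/3 - 1*235/19 = 4/3 - 235/19 = -629/57 ≈ -11.035)
D + ((-56 - 165)*(-193 - 240))*(-32) = -629/57 + ((-56 - 165)*(-193 - 240))*(-32) = -629/57 - 221*(-433)*(-32) = -629/57 + 95693*(-32) = -629/57 - 3062176 = -174544661/57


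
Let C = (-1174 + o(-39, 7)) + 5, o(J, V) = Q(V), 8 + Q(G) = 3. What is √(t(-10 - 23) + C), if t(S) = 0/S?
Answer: I*√1174 ≈ 34.264*I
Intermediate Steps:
Q(G) = -5 (Q(G) = -8 + 3 = -5)
o(J, V) = -5
t(S) = 0
C = -1174 (C = (-1174 - 5) + 5 = -1179 + 5 = -1174)
√(t(-10 - 23) + C) = √(0 - 1174) = √(-1174) = I*√1174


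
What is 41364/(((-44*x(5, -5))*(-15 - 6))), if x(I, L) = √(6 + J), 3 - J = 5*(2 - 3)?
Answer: 3447*√14/1078 ≈ 11.964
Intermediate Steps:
J = 8 (J = 3 - 5*(2 - 3) = 3 - 5*(-1) = 3 - 1*(-5) = 3 + 5 = 8)
x(I, L) = √14 (x(I, L) = √(6 + 8) = √14)
41364/(((-44*x(5, -5))*(-15 - 6))) = 41364/(((-44*√14)*(-15 - 6))) = 41364/((-44*√14*(-21))) = 41364/((924*√14)) = 41364*(√14/12936) = 3447*√14/1078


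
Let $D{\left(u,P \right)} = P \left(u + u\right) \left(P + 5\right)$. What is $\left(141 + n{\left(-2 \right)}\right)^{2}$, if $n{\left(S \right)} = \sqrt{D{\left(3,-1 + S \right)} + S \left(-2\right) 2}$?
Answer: $19853 + 564 i \sqrt{7} \approx 19853.0 + 1492.2 i$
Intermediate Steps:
$D{\left(u,P \right)} = 2 P u \left(5 + P\right)$ ($D{\left(u,P \right)} = P 2 u \left(5 + P\right) = 2 P u \left(5 + P\right)$)
$n{\left(S \right)} = \sqrt{- 4 S + 6 \left(-1 + S\right) \left(4 + S\right)}$ ($n{\left(S \right)} = \sqrt{2 \left(-1 + S\right) 3 \left(5 + \left(-1 + S\right)\right) + S \left(-2\right) 2} = \sqrt{2 \left(-1 + S\right) 3 \left(4 + S\right) + - 2 S 2} = \sqrt{6 \left(-1 + S\right) \left(4 + S\right) - 4 S} = \sqrt{- 4 S + 6 \left(-1 + S\right) \left(4 + S\right)}$)
$\left(141 + n{\left(-2 \right)}\right)^{2} = \left(141 + \sqrt{-24 + 6 \left(-2\right)^{2} + 14 \left(-2\right)}\right)^{2} = \left(141 + \sqrt{-24 + 6 \cdot 4 - 28}\right)^{2} = \left(141 + \sqrt{-24 + 24 - 28}\right)^{2} = \left(141 + \sqrt{-28}\right)^{2} = \left(141 + 2 i \sqrt{7}\right)^{2}$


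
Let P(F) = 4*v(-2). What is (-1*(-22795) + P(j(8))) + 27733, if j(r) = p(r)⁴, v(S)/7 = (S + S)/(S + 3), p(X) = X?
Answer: 50416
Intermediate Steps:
v(S) = 14*S/(3 + S) (v(S) = 7*((S + S)/(S + 3)) = 7*((2*S)/(3 + S)) = 7*(2*S/(3 + S)) = 14*S/(3 + S))
j(r) = r⁴
P(F) = -112 (P(F) = 4*(14*(-2)/(3 - 2)) = 4*(14*(-2)/1) = 4*(14*(-2)*1) = 4*(-28) = -112)
(-1*(-22795) + P(j(8))) + 27733 = (-1*(-22795) - 112) + 27733 = (22795 - 112) + 27733 = 22683 + 27733 = 50416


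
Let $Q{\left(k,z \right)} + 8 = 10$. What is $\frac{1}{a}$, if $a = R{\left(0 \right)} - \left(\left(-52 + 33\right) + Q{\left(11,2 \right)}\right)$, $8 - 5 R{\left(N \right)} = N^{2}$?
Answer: $\frac{5}{93} \approx 0.053763$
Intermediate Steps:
$Q{\left(k,z \right)} = 2$ ($Q{\left(k,z \right)} = -8 + 10 = 2$)
$R{\left(N \right)} = \frac{8}{5} - \frac{N^{2}}{5}$
$a = \frac{93}{5}$ ($a = \left(\frac{8}{5} - \frac{0^{2}}{5}\right) - \left(\left(-52 + 33\right) + 2\right) = \left(\frac{8}{5} - 0\right) - \left(-19 + 2\right) = \left(\frac{8}{5} + 0\right) - -17 = \frac{8}{5} + 17 = \frac{93}{5} \approx 18.6$)
$\frac{1}{a} = \frac{1}{\frac{93}{5}} = \frac{5}{93}$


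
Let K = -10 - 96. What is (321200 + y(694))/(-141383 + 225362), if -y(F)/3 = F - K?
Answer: 318800/83979 ≈ 3.7962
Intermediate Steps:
K = -106
y(F) = -318 - 3*F (y(F) = -3*(F - 1*(-106)) = -3*(F + 106) = -3*(106 + F) = -318 - 3*F)
(321200 + y(694))/(-141383 + 225362) = (321200 + (-318 - 3*694))/(-141383 + 225362) = (321200 + (-318 - 2082))/83979 = (321200 - 2400)*(1/83979) = 318800*(1/83979) = 318800/83979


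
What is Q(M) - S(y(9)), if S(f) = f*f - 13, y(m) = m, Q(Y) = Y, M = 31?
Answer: -37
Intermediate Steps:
S(f) = -13 + f² (S(f) = f² - 13 = -13 + f²)
Q(M) - S(y(9)) = 31 - (-13 + 9²) = 31 - (-13 + 81) = 31 - 1*68 = 31 - 68 = -37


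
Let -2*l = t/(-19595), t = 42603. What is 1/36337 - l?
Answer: -1548026021/1424047030 ≈ -1.0871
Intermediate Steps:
l = 42603/39190 (l = -42603/(2*(-19595)) = -42603*(-1)/(2*19595) = -1/2*(-42603/19595) = 42603/39190 ≈ 1.0871)
1/36337 - l = 1/36337 - 1*42603/39190 = 1/36337 - 42603/39190 = -1548026021/1424047030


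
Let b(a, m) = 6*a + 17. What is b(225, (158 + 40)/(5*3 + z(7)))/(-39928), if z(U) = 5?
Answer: -1367/39928 ≈ -0.034237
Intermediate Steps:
b(a, m) = 17 + 6*a
b(225, (158 + 40)/(5*3 + z(7)))/(-39928) = (17 + 6*225)/(-39928) = (17 + 1350)*(-1/39928) = 1367*(-1/39928) = -1367/39928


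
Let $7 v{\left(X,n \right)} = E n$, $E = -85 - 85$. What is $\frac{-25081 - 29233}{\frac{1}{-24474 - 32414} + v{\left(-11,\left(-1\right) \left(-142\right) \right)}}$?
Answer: $\frac{21628703824}{1373276327} \approx 15.75$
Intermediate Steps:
$E = -170$ ($E = -85 - 85 = -170$)
$v{\left(X,n \right)} = - \frac{170 n}{7}$ ($v{\left(X,n \right)} = \frac{\left(-170\right) n}{7} = - \frac{170 n}{7}$)
$\frac{-25081 - 29233}{\frac{1}{-24474 - 32414} + v{\left(-11,\left(-1\right) \left(-142\right) \right)}} = \frac{-25081 - 29233}{\frac{1}{-24474 - 32414} - \frac{170 \left(\left(-1\right) \left(-142\right)\right)}{7}} = - \frac{54314}{\frac{1}{-56888} - \frac{24140}{7}} = - \frac{54314}{- \frac{1}{56888} - \frac{24140}{7}} = - \frac{54314}{- \frac{1373276327}{398216}} = \left(-54314\right) \left(- \frac{398216}{1373276327}\right) = \frac{21628703824}{1373276327}$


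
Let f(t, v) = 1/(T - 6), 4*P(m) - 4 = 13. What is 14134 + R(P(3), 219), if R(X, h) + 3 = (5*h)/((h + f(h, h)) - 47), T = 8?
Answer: 325159/23 ≈ 14137.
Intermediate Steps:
P(m) = 17/4 (P(m) = 1 + (¼)*13 = 1 + 13/4 = 17/4)
f(t, v) = ½ (f(t, v) = 1/(8 - 6) = 1/2 = ½)
R(X, h) = -3 + 5*h/(-93/2 + h) (R(X, h) = -3 + (5*h)/((h + ½) - 47) = -3 + (5*h)/((½ + h) - 47) = -3 + (5*h)/(-93/2 + h) = -3 + 5*h/(-93/2 + h))
14134 + R(P(3), 219) = 14134 + (279 + 4*219)/(-93 + 2*219) = 14134 + (279 + 876)/(-93 + 438) = 14134 + 1155/345 = 14134 + (1/345)*1155 = 14134 + 77/23 = 325159/23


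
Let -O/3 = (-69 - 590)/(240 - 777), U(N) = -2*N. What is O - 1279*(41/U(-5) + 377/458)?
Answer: -1291294972/204955 ≈ -6300.4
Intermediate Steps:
O = -659/179 (O = -3*(-69 - 590)/(240 - 777) = -(-1977)/(-537) = -(-1977)*(-1)/537 = -3*659/537 = -659/179 ≈ -3.6816)
O - 1279*(41/U(-5) + 377/458) = -659/179 - 1279*(41/((-2*(-5))) + 377/458) = -659/179 - 1279*(41/10 + 377*(1/458)) = -659/179 - 1279*(41*(⅒) + 377/458) = -659/179 - 1279*(41/10 + 377/458) = -659/179 - 1279*5637/1145 = -659/179 - 7209723/1145 = -1291294972/204955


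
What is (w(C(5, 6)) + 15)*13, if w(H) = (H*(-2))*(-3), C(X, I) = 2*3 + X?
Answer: 1053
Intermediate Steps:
C(X, I) = 6 + X
w(H) = 6*H (w(H) = -2*H*(-3) = 6*H)
(w(C(5, 6)) + 15)*13 = (6*(6 + 5) + 15)*13 = (6*11 + 15)*13 = (66 + 15)*13 = 81*13 = 1053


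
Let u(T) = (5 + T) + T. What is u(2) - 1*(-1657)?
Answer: 1666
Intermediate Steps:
u(T) = 5 + 2*T
u(2) - 1*(-1657) = (5 + 2*2) - 1*(-1657) = (5 + 4) + 1657 = 9 + 1657 = 1666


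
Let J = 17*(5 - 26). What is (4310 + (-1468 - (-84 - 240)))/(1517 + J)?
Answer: 1583/580 ≈ 2.7293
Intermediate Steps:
J = -357 (J = 17*(-21) = -357)
(4310 + (-1468 - (-84 - 240)))/(1517 + J) = (4310 + (-1468 - (-84 - 240)))/(1517 - 357) = (4310 + (-1468 - 1*(-324)))/1160 = (4310 + (-1468 + 324))*(1/1160) = (4310 - 1144)*(1/1160) = 3166*(1/1160) = 1583/580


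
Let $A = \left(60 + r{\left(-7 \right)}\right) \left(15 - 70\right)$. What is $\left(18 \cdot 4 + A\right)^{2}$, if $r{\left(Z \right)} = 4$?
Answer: $11888704$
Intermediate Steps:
$A = -3520$ ($A = \left(60 + 4\right) \left(15 - 70\right) = 64 \left(-55\right) = -3520$)
$\left(18 \cdot 4 + A\right)^{2} = \left(18 \cdot 4 - 3520\right)^{2} = \left(72 - 3520\right)^{2} = \left(-3448\right)^{2} = 11888704$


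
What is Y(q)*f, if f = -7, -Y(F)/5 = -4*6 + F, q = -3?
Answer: -945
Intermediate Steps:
Y(F) = 120 - 5*F (Y(F) = -5*(-4*6 + F) = -5*(-24 + F) = 120 - 5*F)
Y(q)*f = (120 - 5*(-3))*(-7) = (120 + 15)*(-7) = 135*(-7) = -945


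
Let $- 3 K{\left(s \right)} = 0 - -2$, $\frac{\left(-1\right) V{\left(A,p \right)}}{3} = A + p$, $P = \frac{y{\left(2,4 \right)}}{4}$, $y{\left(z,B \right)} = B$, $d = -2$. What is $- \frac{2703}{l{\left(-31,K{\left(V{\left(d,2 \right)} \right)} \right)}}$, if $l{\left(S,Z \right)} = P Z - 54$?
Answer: $\frac{8109}{164} \approx 49.445$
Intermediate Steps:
$P = 1$ ($P = \frac{4}{4} = 4 \cdot \frac{1}{4} = 1$)
$V{\left(A,p \right)} = - 3 A - 3 p$ ($V{\left(A,p \right)} = - 3 \left(A + p\right) = - 3 A - 3 p$)
$K{\left(s \right)} = - \frac{2}{3}$ ($K{\left(s \right)} = - \frac{0 - -2}{3} = - \frac{0 + 2}{3} = \left(- \frac{1}{3}\right) 2 = - \frac{2}{3}$)
$l{\left(S,Z \right)} = -54 + Z$ ($l{\left(S,Z \right)} = 1 Z - 54 = Z - 54 = -54 + Z$)
$- \frac{2703}{l{\left(-31,K{\left(V{\left(d,2 \right)} \right)} \right)}} = - \frac{2703}{-54 - \frac{2}{3}} = - \frac{2703}{- \frac{164}{3}} = \left(-2703\right) \left(- \frac{3}{164}\right) = \frac{8109}{164}$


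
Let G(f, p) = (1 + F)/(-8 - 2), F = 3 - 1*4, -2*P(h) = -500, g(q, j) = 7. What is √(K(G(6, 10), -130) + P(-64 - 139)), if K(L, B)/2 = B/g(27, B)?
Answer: √10430/7 ≈ 14.590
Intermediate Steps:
P(h) = 250 (P(h) = -½*(-500) = 250)
F = -1 (F = 3 - 4 = -1)
G(f, p) = 0 (G(f, p) = (1 - 1)/(-8 - 2) = 0/(-10) = 0*(-⅒) = 0)
K(L, B) = 2*B/7 (K(L, B) = 2*(B/7) = 2*B/7)
√(K(G(6, 10), -130) + P(-64 - 139)) = √((2/7)*(-130) + 250) = √(-260/7 + 250) = √(1490/7) = √10430/7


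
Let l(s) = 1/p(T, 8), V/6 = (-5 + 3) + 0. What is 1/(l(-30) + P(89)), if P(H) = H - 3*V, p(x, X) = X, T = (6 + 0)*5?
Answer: 8/1001 ≈ 0.0079920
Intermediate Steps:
T = 30 (T = 6*5 = 30)
V = -12 (V = 6*((-5 + 3) + 0) = 6*(-2 + 0) = 6*(-2) = -12)
l(s) = 1/8
P(H) = 36 + H (P(H) = H - 3*(-12) = H + 36 = 36 + H)
1/(l(-30) + P(89)) = 1/(1/8 + (36 + 89)) = 1/(1/8 + 125) = 1/(1001/8) = 8/1001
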